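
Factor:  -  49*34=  - 1666 = - 2^1*7^2* 17^1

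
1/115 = 1/115 = 0.01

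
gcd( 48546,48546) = 48546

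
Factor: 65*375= 24375 = 3^1*5^4*13^1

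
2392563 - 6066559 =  - 3673996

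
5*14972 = 74860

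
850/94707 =50/5571=0.01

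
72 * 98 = 7056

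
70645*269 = 19003505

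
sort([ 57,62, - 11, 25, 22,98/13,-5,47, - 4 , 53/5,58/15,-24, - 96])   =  [-96 ,  -  24, - 11, - 5, - 4,58/15, 98/13, 53/5, 22, 25,47,57,62 ] 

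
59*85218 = 5027862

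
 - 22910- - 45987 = 23077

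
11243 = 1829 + 9414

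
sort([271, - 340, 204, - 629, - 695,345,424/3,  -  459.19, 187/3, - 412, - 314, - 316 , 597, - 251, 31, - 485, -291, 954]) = [ - 695,-629,-485, - 459.19 , - 412, - 340, - 316, - 314, - 291, - 251,31,187/3,424/3,204,271,345, 597,  954]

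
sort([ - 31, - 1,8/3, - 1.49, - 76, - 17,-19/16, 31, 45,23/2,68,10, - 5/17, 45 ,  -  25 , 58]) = [ - 76, - 31, - 25, - 17, - 1.49, - 19/16, - 1, - 5/17 , 8/3, 10,23/2,31,  45, 45 , 58, 68 ]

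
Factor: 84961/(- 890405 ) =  - 5^( - 1)*37^( - 1 )*4813^( - 1)*84961^1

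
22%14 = 8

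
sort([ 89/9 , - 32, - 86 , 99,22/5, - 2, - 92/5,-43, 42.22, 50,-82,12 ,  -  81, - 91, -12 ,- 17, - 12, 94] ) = [-91, - 86,-82,  -  81,-43, - 32 ,  -  92/5, - 17, - 12, - 12 ,-2, 22/5,89/9,12,42.22,50,94, 99 ] 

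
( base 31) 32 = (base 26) 3H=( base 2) 1011111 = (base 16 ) 5F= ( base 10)95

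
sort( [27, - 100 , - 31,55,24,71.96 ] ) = [ - 100,-31, 24, 27, 55, 71.96 ] 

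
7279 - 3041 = 4238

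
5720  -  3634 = 2086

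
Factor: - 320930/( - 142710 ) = 479/213= 3^( - 1) * 71^(  -  1 )*479^1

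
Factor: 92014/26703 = 2^1*3^( - 3)*13^1*23^( - 1)*43^(  -  1 )*3539^1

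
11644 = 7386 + 4258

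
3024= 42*72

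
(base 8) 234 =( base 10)156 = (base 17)93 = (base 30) 56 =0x9c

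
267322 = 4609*58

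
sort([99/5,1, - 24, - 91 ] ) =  [-91, - 24,1,99/5]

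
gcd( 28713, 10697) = 563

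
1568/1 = 1568=   1568.00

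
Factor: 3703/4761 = 7/9 =3^( - 2 ) * 7^1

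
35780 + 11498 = 47278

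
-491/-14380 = 491/14380 = 0.03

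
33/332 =33/332 = 0.10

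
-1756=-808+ - 948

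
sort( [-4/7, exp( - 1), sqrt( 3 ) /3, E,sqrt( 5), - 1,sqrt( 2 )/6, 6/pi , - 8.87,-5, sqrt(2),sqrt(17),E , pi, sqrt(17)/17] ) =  [ - 8.87, - 5,-1, - 4/7, sqrt( 2)/6, sqrt(17)/17, exp(-1 ),  sqrt(3)/3, sqrt(2),6/pi, sqrt ( 5),  E, E, pi, sqrt(17) ]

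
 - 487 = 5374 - 5861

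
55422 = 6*9237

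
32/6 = 5 + 1/3 =5.33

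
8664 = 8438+226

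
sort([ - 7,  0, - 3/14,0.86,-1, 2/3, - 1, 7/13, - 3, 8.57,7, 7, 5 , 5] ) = [ - 7, - 3, - 1  ,  -  1,-3/14,  0, 7/13, 2/3,  0.86,5, 5, 7,7, 8.57] 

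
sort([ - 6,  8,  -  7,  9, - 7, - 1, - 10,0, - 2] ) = [ - 10, - 7,-7, - 6, - 2, - 1,  0, 8, 9]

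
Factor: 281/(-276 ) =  - 2^(-2)*3^(-1)*23^( - 1 )*281^1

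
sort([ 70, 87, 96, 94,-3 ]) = [ - 3, 70,87,94, 96] 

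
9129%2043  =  957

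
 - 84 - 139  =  - 223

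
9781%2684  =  1729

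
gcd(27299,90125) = 1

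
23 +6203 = 6226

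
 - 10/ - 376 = 5/188 = 0.03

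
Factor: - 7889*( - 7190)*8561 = 485596271510= 2^1*5^1*7^4*23^1*719^1*1223^1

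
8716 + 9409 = 18125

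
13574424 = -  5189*( - 2616 ) 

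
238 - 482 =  - 244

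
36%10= 6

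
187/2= 93 + 1/2 =93.50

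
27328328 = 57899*472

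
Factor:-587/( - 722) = 2^( - 1)*19^( - 2)*587^1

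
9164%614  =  568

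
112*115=12880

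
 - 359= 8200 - 8559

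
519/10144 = 519/10144= 0.05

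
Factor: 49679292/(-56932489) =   -  2^2*3^1*13^1*318457^1*56932489^( - 1 )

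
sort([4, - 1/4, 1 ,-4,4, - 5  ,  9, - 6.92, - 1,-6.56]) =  [ - 6.92,  -  6.56, - 5, - 4, - 1, - 1/4, 1, 4,4, 9] 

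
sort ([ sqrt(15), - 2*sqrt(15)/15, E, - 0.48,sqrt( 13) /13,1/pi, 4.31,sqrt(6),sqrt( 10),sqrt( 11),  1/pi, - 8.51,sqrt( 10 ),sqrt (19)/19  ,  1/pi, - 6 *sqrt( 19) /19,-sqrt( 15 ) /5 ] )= [ - 8.51, - 6*sqrt(19)/19,  -  sqrt (15) /5 , - 2*  sqrt (15 )/15, - 0.48, sqrt(19) /19 , sqrt( 13)/13, 1/pi, 1/pi,1/pi,sqrt( 6 ) , E, sqrt( 10),sqrt(10), sqrt(11),sqrt(15),4.31 ] 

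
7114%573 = 238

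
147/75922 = 21/10846 =0.00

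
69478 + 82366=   151844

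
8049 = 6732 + 1317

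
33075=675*49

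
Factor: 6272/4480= 7/5=5^( -1) * 7^1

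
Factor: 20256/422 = 48= 2^4*3^1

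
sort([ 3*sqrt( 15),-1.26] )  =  [ - 1.26,3*sqrt(15) ]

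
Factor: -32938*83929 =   -  2764453402 = - 2^1 * 17^1*43^1* 383^1*4937^1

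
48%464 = 48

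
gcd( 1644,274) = 274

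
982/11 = 89 + 3/11 =89.27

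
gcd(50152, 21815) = 1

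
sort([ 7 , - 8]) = [ - 8, 7 ]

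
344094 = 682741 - 338647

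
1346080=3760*358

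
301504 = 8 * 37688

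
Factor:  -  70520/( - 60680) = 37^( - 1)*43^1 = 43/37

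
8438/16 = 4219/8 = 527.38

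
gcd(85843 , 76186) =1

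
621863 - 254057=367806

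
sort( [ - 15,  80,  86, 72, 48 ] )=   [ - 15, 48,72, 80, 86 ] 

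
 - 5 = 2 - 7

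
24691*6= 148146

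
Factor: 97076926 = 2^1*109^1*445307^1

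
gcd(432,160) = 16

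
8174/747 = 8174/747 = 10.94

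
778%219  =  121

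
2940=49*60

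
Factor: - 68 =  - 2^2 * 17^1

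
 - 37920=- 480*79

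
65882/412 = 159 + 187/206=159.91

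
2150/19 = 2150/19 =113.16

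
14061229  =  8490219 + 5571010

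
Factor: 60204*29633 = 2^2*3^1*29^1*173^1 * 29633^1 = 1784025132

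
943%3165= 943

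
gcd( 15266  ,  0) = 15266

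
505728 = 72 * 7024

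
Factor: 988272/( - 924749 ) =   -  2^4 * 3^2 * 7^(-1)*17^(-1 ) *19^( -1 ) * 409^( - 1) * 6863^1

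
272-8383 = -8111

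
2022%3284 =2022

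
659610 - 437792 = 221818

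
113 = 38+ 75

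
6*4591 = 27546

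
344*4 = 1376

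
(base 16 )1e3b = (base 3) 101121122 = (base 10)7739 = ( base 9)11548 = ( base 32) 7hr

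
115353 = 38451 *3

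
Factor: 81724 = 2^2 * 20431^1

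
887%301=285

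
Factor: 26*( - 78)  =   - 2^2*3^1*13^2=- 2028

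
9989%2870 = 1379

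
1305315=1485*879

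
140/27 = 5 + 5/27 = 5.19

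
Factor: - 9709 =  - 7^1*19^1*73^1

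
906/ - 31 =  - 30 + 24/31  =  - 29.23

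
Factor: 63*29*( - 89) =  - 162603 = -  3^2 * 7^1*29^1*89^1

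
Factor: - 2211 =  - 3^1*11^1*67^1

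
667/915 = 667/915 = 0.73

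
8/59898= 4/29949  =  0.00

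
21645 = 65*333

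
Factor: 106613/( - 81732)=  - 2^( - 2 )*3^(  -  1 )*7^( - 2 )*13^1* 59^1 = - 767/588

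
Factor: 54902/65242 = 97^1*283^1 * 32621^( - 1) = 27451/32621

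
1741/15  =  116 + 1/15 = 116.07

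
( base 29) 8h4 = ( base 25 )be0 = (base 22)ek9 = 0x1C39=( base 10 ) 7225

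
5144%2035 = 1074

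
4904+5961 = 10865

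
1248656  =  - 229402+1478058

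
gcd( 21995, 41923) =53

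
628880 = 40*15722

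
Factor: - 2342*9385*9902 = -217642692340 = -2^2 * 5^1*1171^1*1877^1*4951^1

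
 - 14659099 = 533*( - 27503)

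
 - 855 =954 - 1809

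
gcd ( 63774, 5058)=18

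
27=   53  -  26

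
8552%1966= 688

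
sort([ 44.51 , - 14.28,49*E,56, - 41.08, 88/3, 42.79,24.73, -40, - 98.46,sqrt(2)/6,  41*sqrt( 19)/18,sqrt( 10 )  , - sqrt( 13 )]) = [ - 98.46, - 41.08,-40,  -  14.28, - sqrt(13 ),sqrt ( 2)/6, sqrt(10), 41*sqrt( 19)/18, 24.73, 88/3, 42.79 , 44.51,56,49*E]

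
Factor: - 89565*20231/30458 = -2^(  -  1)*  3^1*5^1 * 7^1 * 97^( - 1)*157^( - 1)* 853^1*20231^1= - 1811989515/30458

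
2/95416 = 1/47708= 0.00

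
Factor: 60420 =2^2*3^1*5^1*19^1*53^1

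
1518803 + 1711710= 3230513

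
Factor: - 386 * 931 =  - 2^1*7^2*19^1*193^1 = -359366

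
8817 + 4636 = 13453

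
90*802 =72180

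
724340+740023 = 1464363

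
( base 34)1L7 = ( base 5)30002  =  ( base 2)11101010101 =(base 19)53F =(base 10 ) 1877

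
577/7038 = 577/7038 = 0.08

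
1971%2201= 1971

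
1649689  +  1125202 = 2774891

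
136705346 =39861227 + 96844119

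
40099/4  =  40099/4= 10024.75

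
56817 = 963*59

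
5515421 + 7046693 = 12562114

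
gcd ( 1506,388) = 2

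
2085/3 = 695 = 695.00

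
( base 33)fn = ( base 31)gm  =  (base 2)1000000110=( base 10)518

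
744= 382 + 362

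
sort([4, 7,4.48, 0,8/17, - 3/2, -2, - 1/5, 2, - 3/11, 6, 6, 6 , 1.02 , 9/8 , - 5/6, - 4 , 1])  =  [ - 4, - 2,-3/2, - 5/6 , - 3/11,-1/5,0, 8/17, 1,  1.02,  9/8, 2,4,4.48,6,6, 6 , 7]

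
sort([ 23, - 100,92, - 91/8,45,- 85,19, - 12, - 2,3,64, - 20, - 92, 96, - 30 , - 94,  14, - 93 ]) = [  -  100, - 94, - 93, - 92, - 85, - 30, - 20, - 12, - 91/8,-2,3 , 14, 19,23,45,64, 92,96]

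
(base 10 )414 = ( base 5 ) 3124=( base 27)f9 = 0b110011110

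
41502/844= 49  +  73/422 = 49.17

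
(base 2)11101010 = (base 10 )234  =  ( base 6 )1030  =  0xEA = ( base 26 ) 90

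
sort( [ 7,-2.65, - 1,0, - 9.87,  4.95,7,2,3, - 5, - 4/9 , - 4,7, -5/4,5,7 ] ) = [ - 9.87,-5, - 4, -2.65, - 5/4, - 1 , - 4/9,0, 2, 3, 4.95, 5,7,7,7,7 ]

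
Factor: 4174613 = 239^1*17467^1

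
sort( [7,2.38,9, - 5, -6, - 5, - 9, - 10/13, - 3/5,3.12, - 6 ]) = [-9, - 6, - 6 , - 5, - 5,  -  10/13, - 3/5, 2.38 , 3.12,  7,9]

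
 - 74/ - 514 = 37/257=   0.14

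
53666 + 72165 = 125831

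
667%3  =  1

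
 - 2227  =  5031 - 7258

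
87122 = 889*98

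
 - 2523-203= - 2726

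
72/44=18/11 = 1.64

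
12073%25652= 12073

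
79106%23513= 8567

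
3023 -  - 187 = 3210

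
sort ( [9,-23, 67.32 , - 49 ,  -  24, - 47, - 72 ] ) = [-72,  -  49, - 47, - 24, - 23, 9,67.32 ]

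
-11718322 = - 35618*329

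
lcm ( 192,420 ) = 6720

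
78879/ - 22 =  - 3586 + 13/22 = -  3585.41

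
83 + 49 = 132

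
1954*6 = 11724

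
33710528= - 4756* (-7088 )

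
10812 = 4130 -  - 6682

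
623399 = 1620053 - 996654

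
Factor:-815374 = -2^1*7^1*139^1*419^1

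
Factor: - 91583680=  - 2^6*5^1*286199^1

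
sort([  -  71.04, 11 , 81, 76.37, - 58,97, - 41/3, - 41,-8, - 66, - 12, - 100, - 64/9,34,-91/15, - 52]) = [ - 100, - 71.04, - 66, - 58,-52, - 41, -41/3, - 12, -8, - 64/9, - 91/15,11 , 34,76.37,81,97]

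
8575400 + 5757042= 14332442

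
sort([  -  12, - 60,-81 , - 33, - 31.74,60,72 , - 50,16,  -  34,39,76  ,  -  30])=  [ - 81, - 60,-50 ,-34, - 33, - 31.74,-30,- 12, 16,39, 60,72,76]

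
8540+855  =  9395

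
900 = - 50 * ( - 18 ) 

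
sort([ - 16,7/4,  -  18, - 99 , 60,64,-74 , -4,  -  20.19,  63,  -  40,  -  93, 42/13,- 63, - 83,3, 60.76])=[ -99, - 93, - 83,  -  74,  -  63, - 40,  -  20.19, -18, -16, - 4, 7/4,3,42/13, 60,60.76, 63,64]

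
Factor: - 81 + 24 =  - 57=- 3^1 * 19^1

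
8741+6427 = 15168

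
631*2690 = 1697390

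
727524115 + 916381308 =1643905423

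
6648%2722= 1204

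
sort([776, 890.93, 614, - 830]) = [ - 830,614,776,  890.93]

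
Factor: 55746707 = 55746707^1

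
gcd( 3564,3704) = 4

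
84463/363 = 232 + 247/363 = 232.68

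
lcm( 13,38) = 494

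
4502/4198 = 2251/2099  =  1.07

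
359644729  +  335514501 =695159230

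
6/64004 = 3/32002=0.00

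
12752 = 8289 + 4463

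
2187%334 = 183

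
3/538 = 3/538 = 0.01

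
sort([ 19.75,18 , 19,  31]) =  [18,  19, 19.75,  31]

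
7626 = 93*82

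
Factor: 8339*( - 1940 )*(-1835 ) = 2^2*5^2*31^1*97^1*269^1 * 367^1= 29686006100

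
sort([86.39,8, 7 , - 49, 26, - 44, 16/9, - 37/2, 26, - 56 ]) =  [  -  56, - 49 , - 44, - 37/2,16/9,7,8, 26, 26,  86.39 ]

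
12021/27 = 445 + 2/9=445.22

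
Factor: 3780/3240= 7/6 = 2^( - 1)*3^ ( - 1) * 7^1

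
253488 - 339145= - 85657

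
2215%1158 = 1057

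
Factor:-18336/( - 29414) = 2^4 * 3^1 *7^( - 1 ) * 11^ ( - 1 ) = 48/77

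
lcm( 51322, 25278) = 1693626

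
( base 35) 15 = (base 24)1g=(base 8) 50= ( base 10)40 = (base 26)1E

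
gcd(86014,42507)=1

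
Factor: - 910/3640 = - 1/4= - 2^( - 2 ) 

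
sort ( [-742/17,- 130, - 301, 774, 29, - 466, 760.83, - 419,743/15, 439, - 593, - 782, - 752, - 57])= [ - 782, - 752, - 593, - 466, - 419, - 301, - 130, - 57, - 742/17 , 29,743/15,439,760.83 , 774]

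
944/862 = 472/431  =  1.10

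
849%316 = 217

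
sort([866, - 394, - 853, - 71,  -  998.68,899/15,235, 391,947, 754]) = [ - 998.68, - 853, - 394 , - 71,899/15,235 , 391,  754,866,947]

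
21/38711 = 21/38711 = 0.00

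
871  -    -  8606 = 9477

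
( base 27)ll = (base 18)1EC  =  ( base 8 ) 1114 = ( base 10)588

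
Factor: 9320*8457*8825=695579793000 = 2^3*3^1*5^3 * 233^1*353^1* 2819^1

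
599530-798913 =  - 199383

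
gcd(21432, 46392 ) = 24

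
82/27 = 82/27 = 3.04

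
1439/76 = 1439/76=18.93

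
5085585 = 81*62785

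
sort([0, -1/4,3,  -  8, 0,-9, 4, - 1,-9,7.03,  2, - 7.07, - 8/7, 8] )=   [- 9,- 9,-8, - 7.07, - 8/7, - 1, - 1/4, 0, 0, 2 , 3,4, 7.03, 8]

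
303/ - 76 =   -  4 +1/76 = -3.99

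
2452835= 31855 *77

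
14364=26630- 12266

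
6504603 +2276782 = 8781385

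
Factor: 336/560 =3/5 =3^1 * 5^( - 1 ) 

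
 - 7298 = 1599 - 8897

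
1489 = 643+846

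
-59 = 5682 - 5741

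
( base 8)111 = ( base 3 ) 2201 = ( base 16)49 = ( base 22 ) 37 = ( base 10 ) 73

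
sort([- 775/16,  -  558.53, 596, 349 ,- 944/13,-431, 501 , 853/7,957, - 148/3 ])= [-558.53, -431,  -  944/13 , - 148/3, - 775/16, 853/7, 349 , 501,596, 957]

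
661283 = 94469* 7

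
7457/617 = 7457/617 = 12.09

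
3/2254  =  3/2254 = 0.00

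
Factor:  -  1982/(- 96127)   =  2^1*97^( - 1 ) = 2/97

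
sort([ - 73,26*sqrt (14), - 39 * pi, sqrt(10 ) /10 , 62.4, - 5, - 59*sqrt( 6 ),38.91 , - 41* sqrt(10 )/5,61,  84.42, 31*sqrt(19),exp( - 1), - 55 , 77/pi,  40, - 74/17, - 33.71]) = [ - 59*sqrt( 6), - 39*pi, - 73, - 55, - 33.71, - 41 * sqrt( 10)/5, - 5 , - 74/17,sqrt( 10 )/10, exp( - 1 ) , 77/pi,38.91,40, 61, 62.4,84.42, 26*sqrt( 14 ),  31*sqrt( 19)]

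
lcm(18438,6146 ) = 18438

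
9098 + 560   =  9658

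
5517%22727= 5517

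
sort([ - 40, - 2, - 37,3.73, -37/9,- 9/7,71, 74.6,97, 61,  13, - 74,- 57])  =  [-74 ,-57, - 40,- 37, - 37/9, - 2, - 9/7,3.73,13,61,71,  74.6,  97] 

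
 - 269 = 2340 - 2609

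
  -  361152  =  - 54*6688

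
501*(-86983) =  - 43578483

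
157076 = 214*734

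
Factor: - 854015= - 5^1*109^1*1567^1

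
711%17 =14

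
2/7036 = 1/3518 = 0.00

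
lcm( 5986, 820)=59860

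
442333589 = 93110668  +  349222921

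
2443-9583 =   -  7140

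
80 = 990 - 910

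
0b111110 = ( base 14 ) 46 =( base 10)62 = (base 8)76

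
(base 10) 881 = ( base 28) 13D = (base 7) 2366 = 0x371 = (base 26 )17n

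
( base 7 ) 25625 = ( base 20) h1a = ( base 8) 15256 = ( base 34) 5UU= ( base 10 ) 6830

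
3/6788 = 3/6788 = 0.00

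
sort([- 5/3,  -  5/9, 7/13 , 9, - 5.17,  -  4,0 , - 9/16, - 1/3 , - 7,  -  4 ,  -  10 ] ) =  [- 10, - 7,  -  5.17,  -  4,  -  4, - 5/3, -9/16 ,-5/9 ,  -  1/3, 0, 7/13, 9] 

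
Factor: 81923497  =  19^1*911^1*4733^1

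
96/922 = 48/461 = 0.10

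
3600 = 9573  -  5973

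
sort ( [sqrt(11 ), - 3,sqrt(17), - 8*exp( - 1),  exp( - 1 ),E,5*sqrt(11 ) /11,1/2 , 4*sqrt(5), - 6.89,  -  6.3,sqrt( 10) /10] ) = [ - 6.89, - 6.3,-3,-8*exp( - 1),sqrt ( 10)/10,  exp( - 1)  ,  1/2,5*sqrt( 11)/11,E, sqrt( 11),sqrt( 17 ),4*sqrt( 5 ) ] 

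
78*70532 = 5501496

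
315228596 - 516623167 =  - 201394571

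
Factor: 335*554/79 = 185590/79  =  2^1*5^1*67^1*79^( - 1)*277^1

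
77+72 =149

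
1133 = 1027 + 106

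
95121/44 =95121/44  =  2161.84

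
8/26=4/13 = 0.31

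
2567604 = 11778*218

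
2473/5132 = 2473/5132 = 0.48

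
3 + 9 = 12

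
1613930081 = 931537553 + 682392528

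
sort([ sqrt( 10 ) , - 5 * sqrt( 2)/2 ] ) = [ - 5*sqrt( 2 ) /2,sqrt( 10) ] 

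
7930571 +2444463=10375034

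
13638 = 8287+5351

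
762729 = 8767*87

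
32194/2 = 16097=16097.00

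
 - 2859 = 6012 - 8871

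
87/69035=87/69035= 0.00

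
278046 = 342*813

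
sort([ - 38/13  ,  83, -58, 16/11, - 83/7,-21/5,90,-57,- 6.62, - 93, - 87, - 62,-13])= [ - 93, - 87 ,  -  62 ,- 58, - 57, - 13,  -  83/7, - 6.62,-21/5,- 38/13, 16/11,83,  90 ]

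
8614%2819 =157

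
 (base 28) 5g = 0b10011100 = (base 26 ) 60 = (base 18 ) 8C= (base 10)156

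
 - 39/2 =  - 39/2 =- 19.50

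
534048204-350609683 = 183438521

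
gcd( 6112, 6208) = 32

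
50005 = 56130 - 6125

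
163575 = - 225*(  -  727 ) 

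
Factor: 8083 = 59^1*137^1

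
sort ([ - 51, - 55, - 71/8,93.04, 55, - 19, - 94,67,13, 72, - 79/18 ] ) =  [ - 94 ,-55,  -  51, - 19,-71/8, - 79/18,13,55,67,  72, 93.04 ] 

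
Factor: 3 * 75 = 225 = 3^2*5^2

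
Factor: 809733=3^1*43^1* 6277^1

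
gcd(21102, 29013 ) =3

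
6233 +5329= 11562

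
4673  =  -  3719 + 8392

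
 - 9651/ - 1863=3217/621  =  5.18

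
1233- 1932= - 699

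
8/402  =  4/201 = 0.02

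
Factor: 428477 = 7^1*61211^1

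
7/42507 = 7/42507 = 0.00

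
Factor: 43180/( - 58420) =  - 17/23 = -17^1 * 23^(-1 ) 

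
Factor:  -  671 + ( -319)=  - 990  =  - 2^1*3^2*5^1*11^1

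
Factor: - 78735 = -3^1*5^1*29^1*181^1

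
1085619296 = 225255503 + 860363793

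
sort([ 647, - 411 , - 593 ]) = [ - 593,-411,  647] 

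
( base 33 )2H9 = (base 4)222330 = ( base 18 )88c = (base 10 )2748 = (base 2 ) 101010111100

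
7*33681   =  235767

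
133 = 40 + 93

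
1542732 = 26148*59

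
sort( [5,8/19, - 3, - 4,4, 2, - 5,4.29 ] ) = [ - 5, - 4,- 3,8/19, 2 , 4, 4.29 , 5] 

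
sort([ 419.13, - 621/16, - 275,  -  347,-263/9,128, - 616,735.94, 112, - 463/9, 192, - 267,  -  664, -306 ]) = [ - 664,- 616, - 347, -306, - 275, - 267,-463/9, - 621/16,  -  263/9, 112, 128 , 192, 419.13, 735.94 ]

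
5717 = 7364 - 1647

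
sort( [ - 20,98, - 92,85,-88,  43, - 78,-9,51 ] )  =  [ - 92,-88,  -  78, - 20, - 9,43, 51 , 85,98 ] 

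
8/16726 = 4/8363 = 0.00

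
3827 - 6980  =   - 3153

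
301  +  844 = 1145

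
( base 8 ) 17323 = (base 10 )7891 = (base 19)12G6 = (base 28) a1n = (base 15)2511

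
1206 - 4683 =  - 3477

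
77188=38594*2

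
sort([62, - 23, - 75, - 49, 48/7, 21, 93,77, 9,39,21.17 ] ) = [ - 75,-49,-23 , 48/7,9, 21, 21.17,39 , 62 , 77, 93 ]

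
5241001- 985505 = 4255496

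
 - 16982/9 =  - 1887 +1/9  =  -1886.89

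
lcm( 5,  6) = 30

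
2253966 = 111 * 20306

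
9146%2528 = 1562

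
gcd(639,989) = 1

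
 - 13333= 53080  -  66413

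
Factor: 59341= 59341^1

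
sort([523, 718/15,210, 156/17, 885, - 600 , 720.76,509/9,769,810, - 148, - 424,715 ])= [ - 600, - 424, - 148,156/17,718/15, 509/9, 210, 523,  715,720.76, 769,810, 885] 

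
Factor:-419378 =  - 2^1 * 277^1*757^1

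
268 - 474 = -206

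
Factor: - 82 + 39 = - 43^1 = -43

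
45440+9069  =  54509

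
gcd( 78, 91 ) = 13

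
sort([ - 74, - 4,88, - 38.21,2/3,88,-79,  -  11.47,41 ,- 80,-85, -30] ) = [ - 85,- 80, - 79, - 74, - 38.21, - 30, - 11.47, - 4,2/3,41, 88, 88]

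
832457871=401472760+430985111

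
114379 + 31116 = 145495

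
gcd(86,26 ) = 2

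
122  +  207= 329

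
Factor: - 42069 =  - 3^1*37^1*379^1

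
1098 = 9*122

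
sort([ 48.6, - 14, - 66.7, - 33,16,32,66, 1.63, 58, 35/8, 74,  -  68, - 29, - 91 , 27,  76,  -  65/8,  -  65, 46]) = [ - 91, - 68,- 66.7, - 65,-33, - 29, -14,  -  65/8,1.63, 35/8, 16, 27, 32,46, 48.6,58, 66, 74, 76]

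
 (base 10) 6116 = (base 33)5kb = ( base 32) 5V4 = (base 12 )3658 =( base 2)1011111100100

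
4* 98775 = 395100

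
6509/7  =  6509/7 =929.86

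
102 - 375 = - 273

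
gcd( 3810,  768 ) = 6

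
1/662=1/662 = 0.00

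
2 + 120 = 122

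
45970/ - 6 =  - 22985/3 = - 7661.67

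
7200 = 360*20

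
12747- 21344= -8597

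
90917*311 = 28275187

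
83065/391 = 212 + 173/391=212.44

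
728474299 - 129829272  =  598645027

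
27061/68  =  27061/68 = 397.96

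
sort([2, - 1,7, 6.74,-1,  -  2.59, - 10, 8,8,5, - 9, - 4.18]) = [ - 10, - 9 , - 4.18, - 2.59,- 1,  -  1, 2,5,6.74 , 7,8,8]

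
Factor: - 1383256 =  - 2^3 *7^1 * 17^1*1453^1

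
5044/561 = 5044/561 = 8.99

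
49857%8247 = 375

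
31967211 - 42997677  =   - 11030466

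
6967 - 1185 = 5782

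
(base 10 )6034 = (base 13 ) 2992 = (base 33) 5HS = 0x1792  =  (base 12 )35aa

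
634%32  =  26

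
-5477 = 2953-8430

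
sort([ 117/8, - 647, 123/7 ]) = [ - 647, 117/8,123/7] 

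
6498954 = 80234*81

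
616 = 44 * 14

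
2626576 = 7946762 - 5320186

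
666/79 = 666/79 = 8.43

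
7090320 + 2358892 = 9449212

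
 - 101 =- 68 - 33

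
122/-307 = -1 + 185/307=-  0.40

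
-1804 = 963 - 2767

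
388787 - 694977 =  - 306190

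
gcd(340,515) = 5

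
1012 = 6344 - 5332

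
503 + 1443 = 1946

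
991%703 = 288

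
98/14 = 7 = 7.00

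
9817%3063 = 628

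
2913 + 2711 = 5624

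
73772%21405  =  9557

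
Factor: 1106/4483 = 2^1*7^1 * 79^1*4483^(-1 ) 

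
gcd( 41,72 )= 1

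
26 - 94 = -68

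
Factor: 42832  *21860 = 2^6* 5^1*1093^1*2677^1=936307520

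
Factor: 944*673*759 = 2^4 * 3^1*11^1*23^1*59^1*673^1 = 482201808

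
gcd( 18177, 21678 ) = 3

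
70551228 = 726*97178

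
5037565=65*77501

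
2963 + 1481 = 4444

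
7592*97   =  736424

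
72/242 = 36/121 = 0.30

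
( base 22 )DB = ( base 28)ah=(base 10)297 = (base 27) b0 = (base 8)451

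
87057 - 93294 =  - 6237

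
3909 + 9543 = 13452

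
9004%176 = 28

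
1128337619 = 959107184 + 169230435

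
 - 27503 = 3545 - 31048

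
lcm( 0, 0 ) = 0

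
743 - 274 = 469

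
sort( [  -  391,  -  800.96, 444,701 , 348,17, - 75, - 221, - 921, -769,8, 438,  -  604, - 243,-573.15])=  [ - 921, - 800.96,  -  769, - 604, - 573.15, - 391 ,- 243, - 221, - 75,8,17,  348, 438,444, 701]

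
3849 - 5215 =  - 1366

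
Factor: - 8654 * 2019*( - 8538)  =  149179573188= 2^2*3^2*673^1*1423^1*4327^1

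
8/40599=8/40599=0.00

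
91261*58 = 5293138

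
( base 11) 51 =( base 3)2002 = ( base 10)56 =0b111000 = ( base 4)320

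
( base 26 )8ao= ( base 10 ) 5692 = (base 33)57g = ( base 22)bgg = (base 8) 13074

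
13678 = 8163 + 5515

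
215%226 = 215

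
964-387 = 577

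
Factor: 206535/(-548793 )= - 35/93 =- 3^( - 1)*5^1*7^1*31^( - 1) 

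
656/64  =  10 + 1/4 = 10.25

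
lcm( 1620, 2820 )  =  76140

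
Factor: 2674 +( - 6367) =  - 3693 = - 3^1*1231^1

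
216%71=3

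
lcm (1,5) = 5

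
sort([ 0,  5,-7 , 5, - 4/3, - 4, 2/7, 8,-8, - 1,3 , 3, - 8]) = [-8,-8, - 7, - 4 , - 4/3,-1, 0, 2/7, 3, 3,  5,5, 8 ]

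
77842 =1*77842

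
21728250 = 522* 41625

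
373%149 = 75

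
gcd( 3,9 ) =3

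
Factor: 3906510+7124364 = 11030874= 2^1*3^1 *61^1*30139^1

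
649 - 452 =197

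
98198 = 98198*1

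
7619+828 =8447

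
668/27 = 668/27 = 24.74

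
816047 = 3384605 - 2568558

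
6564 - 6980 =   -  416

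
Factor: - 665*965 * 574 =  - 368350150 = -  2^1*5^2*7^2*19^1*41^1*193^1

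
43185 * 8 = 345480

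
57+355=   412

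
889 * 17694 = 15729966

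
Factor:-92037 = -3^1* 11^1*2789^1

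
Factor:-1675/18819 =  - 3^( - 3 )*5^2* 17^(-1 )*41^( - 1 ) * 67^1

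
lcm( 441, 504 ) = 3528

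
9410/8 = 1176 + 1/4 = 1176.25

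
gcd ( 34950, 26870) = 10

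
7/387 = 7/387 = 0.02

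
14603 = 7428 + 7175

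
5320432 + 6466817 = 11787249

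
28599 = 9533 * 3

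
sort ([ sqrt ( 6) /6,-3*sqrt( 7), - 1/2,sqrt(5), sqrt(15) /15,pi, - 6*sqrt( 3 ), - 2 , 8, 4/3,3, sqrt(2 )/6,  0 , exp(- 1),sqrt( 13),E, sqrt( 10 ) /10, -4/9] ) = [ - 6*sqrt( 3), - 3*sqrt ( 7), - 2, - 1/2, - 4/9,  0, sqrt( 2)/6,sqrt( 15)/15,sqrt( 10 ) /10,exp( - 1), sqrt( 6)/6,  4/3 , sqrt(5 ), E, 3 , pi,sqrt( 13), 8] 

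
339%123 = 93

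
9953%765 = 8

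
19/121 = 19/121 = 0.16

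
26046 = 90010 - 63964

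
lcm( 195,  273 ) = 1365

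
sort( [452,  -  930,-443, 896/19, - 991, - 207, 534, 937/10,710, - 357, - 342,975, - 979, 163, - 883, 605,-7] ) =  [ - 991, - 979, - 930, - 883, - 443, - 357,-342 , -207, - 7, 896/19 , 937/10,  163 , 452 , 534, 605, 710, 975] 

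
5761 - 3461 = 2300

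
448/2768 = 28/173 = 0.16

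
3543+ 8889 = 12432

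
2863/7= 409 = 409.00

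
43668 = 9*4852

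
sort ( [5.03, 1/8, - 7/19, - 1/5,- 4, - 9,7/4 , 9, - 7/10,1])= [ - 9,- 4, - 7/10, - 7/19, - 1/5 , 1/8, 1,  7/4, 5.03, 9 ]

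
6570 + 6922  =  13492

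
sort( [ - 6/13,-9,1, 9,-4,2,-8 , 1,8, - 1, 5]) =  [  -  9, - 8, - 4, - 1, - 6/13,1, 1,  2, 5,8,9]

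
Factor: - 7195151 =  - 7195151^1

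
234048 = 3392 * 69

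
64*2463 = 157632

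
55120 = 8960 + 46160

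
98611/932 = 98611/932 = 105.81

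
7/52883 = 7/52883 = 0.00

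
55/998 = 55/998 = 0.06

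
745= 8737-7992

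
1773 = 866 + 907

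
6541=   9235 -2694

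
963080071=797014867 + 166065204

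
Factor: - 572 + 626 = 2^1*3^3 = 54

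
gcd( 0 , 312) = 312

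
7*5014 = 35098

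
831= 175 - -656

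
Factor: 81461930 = 2^1*5^1*11^1*19^1 *38977^1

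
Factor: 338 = 2^1*13^2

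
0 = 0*491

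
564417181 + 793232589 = 1357649770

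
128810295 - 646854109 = -518043814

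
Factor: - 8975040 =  - 2^6*3^1 * 5^1*9349^1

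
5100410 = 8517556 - 3417146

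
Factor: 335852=2^2*11^1*17^1*449^1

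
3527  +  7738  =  11265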